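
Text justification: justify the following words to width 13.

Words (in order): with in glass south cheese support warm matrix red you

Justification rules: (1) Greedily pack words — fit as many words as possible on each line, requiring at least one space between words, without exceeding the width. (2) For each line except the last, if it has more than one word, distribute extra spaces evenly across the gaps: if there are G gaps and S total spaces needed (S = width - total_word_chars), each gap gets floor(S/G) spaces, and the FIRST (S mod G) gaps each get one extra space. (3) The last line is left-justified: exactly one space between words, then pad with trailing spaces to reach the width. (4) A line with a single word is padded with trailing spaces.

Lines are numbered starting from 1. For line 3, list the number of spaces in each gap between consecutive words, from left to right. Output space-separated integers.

Answer: 2

Derivation:
Line 1: ['with', 'in', 'glass'] (min_width=13, slack=0)
Line 2: ['south', 'cheese'] (min_width=12, slack=1)
Line 3: ['support', 'warm'] (min_width=12, slack=1)
Line 4: ['matrix', 'red'] (min_width=10, slack=3)
Line 5: ['you'] (min_width=3, slack=10)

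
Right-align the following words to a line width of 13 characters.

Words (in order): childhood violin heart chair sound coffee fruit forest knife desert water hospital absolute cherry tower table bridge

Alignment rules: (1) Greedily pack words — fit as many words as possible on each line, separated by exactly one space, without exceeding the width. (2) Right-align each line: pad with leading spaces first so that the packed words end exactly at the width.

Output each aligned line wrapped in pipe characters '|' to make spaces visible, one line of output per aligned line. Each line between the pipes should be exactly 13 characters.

Line 1: ['childhood'] (min_width=9, slack=4)
Line 2: ['violin', 'heart'] (min_width=12, slack=1)
Line 3: ['chair', 'sound'] (min_width=11, slack=2)
Line 4: ['coffee', 'fruit'] (min_width=12, slack=1)
Line 5: ['forest', 'knife'] (min_width=12, slack=1)
Line 6: ['desert', 'water'] (min_width=12, slack=1)
Line 7: ['hospital'] (min_width=8, slack=5)
Line 8: ['absolute'] (min_width=8, slack=5)
Line 9: ['cherry', 'tower'] (min_width=12, slack=1)
Line 10: ['table', 'bridge'] (min_width=12, slack=1)

Answer: |    childhood|
| violin heart|
|  chair sound|
| coffee fruit|
| forest knife|
| desert water|
|     hospital|
|     absolute|
| cherry tower|
| table bridge|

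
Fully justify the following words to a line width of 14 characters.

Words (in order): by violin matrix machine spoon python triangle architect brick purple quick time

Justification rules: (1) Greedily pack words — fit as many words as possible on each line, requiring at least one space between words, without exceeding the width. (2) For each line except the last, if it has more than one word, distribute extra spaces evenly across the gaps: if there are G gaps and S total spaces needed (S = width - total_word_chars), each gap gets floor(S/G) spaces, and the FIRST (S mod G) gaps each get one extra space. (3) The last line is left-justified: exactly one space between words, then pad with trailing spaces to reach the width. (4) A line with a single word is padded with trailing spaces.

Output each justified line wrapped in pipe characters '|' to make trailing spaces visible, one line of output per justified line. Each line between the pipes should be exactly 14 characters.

Answer: |by      violin|
|matrix machine|
|spoon   python|
|triangle      |
|architect     |
|brick   purple|
|quick time    |

Derivation:
Line 1: ['by', 'violin'] (min_width=9, slack=5)
Line 2: ['matrix', 'machine'] (min_width=14, slack=0)
Line 3: ['spoon', 'python'] (min_width=12, slack=2)
Line 4: ['triangle'] (min_width=8, slack=6)
Line 5: ['architect'] (min_width=9, slack=5)
Line 6: ['brick', 'purple'] (min_width=12, slack=2)
Line 7: ['quick', 'time'] (min_width=10, slack=4)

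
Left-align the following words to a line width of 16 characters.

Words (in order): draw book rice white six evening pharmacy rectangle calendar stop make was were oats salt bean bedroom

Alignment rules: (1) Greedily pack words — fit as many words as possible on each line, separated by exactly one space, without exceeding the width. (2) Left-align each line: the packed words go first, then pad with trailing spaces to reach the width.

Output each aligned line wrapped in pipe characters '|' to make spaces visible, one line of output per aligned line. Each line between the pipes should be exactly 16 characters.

Answer: |draw book rice  |
|white six       |
|evening pharmacy|
|rectangle       |
|calendar stop   |
|make was were   |
|oats salt bean  |
|bedroom         |

Derivation:
Line 1: ['draw', 'book', 'rice'] (min_width=14, slack=2)
Line 2: ['white', 'six'] (min_width=9, slack=7)
Line 3: ['evening', 'pharmacy'] (min_width=16, slack=0)
Line 4: ['rectangle'] (min_width=9, slack=7)
Line 5: ['calendar', 'stop'] (min_width=13, slack=3)
Line 6: ['make', 'was', 'were'] (min_width=13, slack=3)
Line 7: ['oats', 'salt', 'bean'] (min_width=14, slack=2)
Line 8: ['bedroom'] (min_width=7, slack=9)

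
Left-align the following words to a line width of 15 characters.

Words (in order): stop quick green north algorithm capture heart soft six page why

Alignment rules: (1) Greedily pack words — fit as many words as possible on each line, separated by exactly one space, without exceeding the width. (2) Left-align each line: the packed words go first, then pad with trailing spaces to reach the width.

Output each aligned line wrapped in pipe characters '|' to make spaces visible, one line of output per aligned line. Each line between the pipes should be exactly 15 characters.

Answer: |stop quick     |
|green north    |
|algorithm      |
|capture heart  |
|soft six page  |
|why            |

Derivation:
Line 1: ['stop', 'quick'] (min_width=10, slack=5)
Line 2: ['green', 'north'] (min_width=11, slack=4)
Line 3: ['algorithm'] (min_width=9, slack=6)
Line 4: ['capture', 'heart'] (min_width=13, slack=2)
Line 5: ['soft', 'six', 'page'] (min_width=13, slack=2)
Line 6: ['why'] (min_width=3, slack=12)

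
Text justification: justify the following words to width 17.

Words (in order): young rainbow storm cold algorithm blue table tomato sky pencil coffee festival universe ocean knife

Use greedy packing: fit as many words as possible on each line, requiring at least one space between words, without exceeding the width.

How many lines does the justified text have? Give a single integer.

Line 1: ['young', 'rainbow'] (min_width=13, slack=4)
Line 2: ['storm', 'cold'] (min_width=10, slack=7)
Line 3: ['algorithm', 'blue'] (min_width=14, slack=3)
Line 4: ['table', 'tomato', 'sky'] (min_width=16, slack=1)
Line 5: ['pencil', 'coffee'] (min_width=13, slack=4)
Line 6: ['festival', 'universe'] (min_width=17, slack=0)
Line 7: ['ocean', 'knife'] (min_width=11, slack=6)
Total lines: 7

Answer: 7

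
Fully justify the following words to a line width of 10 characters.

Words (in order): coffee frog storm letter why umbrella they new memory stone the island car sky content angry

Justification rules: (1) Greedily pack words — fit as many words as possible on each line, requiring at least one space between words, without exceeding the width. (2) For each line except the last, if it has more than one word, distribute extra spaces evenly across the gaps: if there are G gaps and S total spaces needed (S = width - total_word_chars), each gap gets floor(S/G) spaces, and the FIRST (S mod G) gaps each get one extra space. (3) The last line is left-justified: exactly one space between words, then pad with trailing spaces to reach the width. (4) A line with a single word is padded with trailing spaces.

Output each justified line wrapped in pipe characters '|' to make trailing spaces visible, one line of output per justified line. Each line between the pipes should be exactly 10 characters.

Answer: |coffee    |
|frog storm|
|letter why|
|umbrella  |
|they   new|
|memory    |
|stone  the|
|island car|
|sky       |
|content   |
|angry     |

Derivation:
Line 1: ['coffee'] (min_width=6, slack=4)
Line 2: ['frog', 'storm'] (min_width=10, slack=0)
Line 3: ['letter', 'why'] (min_width=10, slack=0)
Line 4: ['umbrella'] (min_width=8, slack=2)
Line 5: ['they', 'new'] (min_width=8, slack=2)
Line 6: ['memory'] (min_width=6, slack=4)
Line 7: ['stone', 'the'] (min_width=9, slack=1)
Line 8: ['island', 'car'] (min_width=10, slack=0)
Line 9: ['sky'] (min_width=3, slack=7)
Line 10: ['content'] (min_width=7, slack=3)
Line 11: ['angry'] (min_width=5, slack=5)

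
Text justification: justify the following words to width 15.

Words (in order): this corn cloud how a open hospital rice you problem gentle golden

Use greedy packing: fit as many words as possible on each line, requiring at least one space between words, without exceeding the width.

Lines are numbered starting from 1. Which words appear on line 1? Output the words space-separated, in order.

Line 1: ['this', 'corn', 'cloud'] (min_width=15, slack=0)
Line 2: ['how', 'a', 'open'] (min_width=10, slack=5)
Line 3: ['hospital', 'rice'] (min_width=13, slack=2)
Line 4: ['you', 'problem'] (min_width=11, slack=4)
Line 5: ['gentle', 'golden'] (min_width=13, slack=2)

Answer: this corn cloud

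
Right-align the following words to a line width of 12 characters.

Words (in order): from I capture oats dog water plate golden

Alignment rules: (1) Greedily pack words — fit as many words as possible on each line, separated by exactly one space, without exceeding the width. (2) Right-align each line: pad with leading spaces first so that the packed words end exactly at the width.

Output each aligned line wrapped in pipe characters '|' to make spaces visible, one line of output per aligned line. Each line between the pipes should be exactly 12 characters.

Line 1: ['from', 'I'] (min_width=6, slack=6)
Line 2: ['capture', 'oats'] (min_width=12, slack=0)
Line 3: ['dog', 'water'] (min_width=9, slack=3)
Line 4: ['plate', 'golden'] (min_width=12, slack=0)

Answer: |      from I|
|capture oats|
|   dog water|
|plate golden|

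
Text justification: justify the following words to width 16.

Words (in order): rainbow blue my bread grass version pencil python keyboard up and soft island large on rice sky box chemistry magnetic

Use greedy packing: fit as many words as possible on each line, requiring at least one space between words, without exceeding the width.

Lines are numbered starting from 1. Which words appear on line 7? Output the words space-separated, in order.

Line 1: ['rainbow', 'blue', 'my'] (min_width=15, slack=1)
Line 2: ['bread', 'grass'] (min_width=11, slack=5)
Line 3: ['version', 'pencil'] (min_width=14, slack=2)
Line 4: ['python', 'keyboard'] (min_width=15, slack=1)
Line 5: ['up', 'and', 'soft'] (min_width=11, slack=5)
Line 6: ['island', 'large', 'on'] (min_width=15, slack=1)
Line 7: ['rice', 'sky', 'box'] (min_width=12, slack=4)
Line 8: ['chemistry'] (min_width=9, slack=7)
Line 9: ['magnetic'] (min_width=8, slack=8)

Answer: rice sky box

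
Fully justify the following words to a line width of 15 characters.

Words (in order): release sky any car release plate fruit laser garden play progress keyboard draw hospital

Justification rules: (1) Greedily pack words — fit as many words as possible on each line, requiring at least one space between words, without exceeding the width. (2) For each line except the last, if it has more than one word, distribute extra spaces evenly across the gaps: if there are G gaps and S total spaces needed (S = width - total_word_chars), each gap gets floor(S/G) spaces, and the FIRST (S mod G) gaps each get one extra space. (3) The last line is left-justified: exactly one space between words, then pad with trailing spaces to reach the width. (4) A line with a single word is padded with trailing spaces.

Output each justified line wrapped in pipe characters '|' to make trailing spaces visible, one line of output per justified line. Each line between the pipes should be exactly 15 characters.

Answer: |release sky any|
|car     release|
|plate     fruit|
|laser    garden|
|play   progress|
|keyboard   draw|
|hospital       |

Derivation:
Line 1: ['release', 'sky', 'any'] (min_width=15, slack=0)
Line 2: ['car', 'release'] (min_width=11, slack=4)
Line 3: ['plate', 'fruit'] (min_width=11, slack=4)
Line 4: ['laser', 'garden'] (min_width=12, slack=3)
Line 5: ['play', 'progress'] (min_width=13, slack=2)
Line 6: ['keyboard', 'draw'] (min_width=13, slack=2)
Line 7: ['hospital'] (min_width=8, slack=7)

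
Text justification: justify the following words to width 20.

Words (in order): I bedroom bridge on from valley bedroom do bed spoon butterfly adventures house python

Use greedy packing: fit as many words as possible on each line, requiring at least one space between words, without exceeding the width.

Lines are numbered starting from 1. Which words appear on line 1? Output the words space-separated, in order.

Answer: I bedroom bridge on

Derivation:
Line 1: ['I', 'bedroom', 'bridge', 'on'] (min_width=19, slack=1)
Line 2: ['from', 'valley', 'bedroom'] (min_width=19, slack=1)
Line 3: ['do', 'bed', 'spoon'] (min_width=12, slack=8)
Line 4: ['butterfly', 'adventures'] (min_width=20, slack=0)
Line 5: ['house', 'python'] (min_width=12, slack=8)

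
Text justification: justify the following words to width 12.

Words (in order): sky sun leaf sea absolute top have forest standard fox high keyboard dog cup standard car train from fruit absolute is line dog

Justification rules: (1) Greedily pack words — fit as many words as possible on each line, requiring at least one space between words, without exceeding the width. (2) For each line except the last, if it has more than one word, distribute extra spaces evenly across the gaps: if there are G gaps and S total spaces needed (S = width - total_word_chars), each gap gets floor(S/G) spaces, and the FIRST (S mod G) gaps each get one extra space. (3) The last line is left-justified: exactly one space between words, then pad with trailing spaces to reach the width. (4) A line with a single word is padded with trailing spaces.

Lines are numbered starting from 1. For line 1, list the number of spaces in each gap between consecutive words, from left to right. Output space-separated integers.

Answer: 1 1

Derivation:
Line 1: ['sky', 'sun', 'leaf'] (min_width=12, slack=0)
Line 2: ['sea', 'absolute'] (min_width=12, slack=0)
Line 3: ['top', 'have'] (min_width=8, slack=4)
Line 4: ['forest'] (min_width=6, slack=6)
Line 5: ['standard', 'fox'] (min_width=12, slack=0)
Line 6: ['high'] (min_width=4, slack=8)
Line 7: ['keyboard', 'dog'] (min_width=12, slack=0)
Line 8: ['cup', 'standard'] (min_width=12, slack=0)
Line 9: ['car', 'train'] (min_width=9, slack=3)
Line 10: ['from', 'fruit'] (min_width=10, slack=2)
Line 11: ['absolute', 'is'] (min_width=11, slack=1)
Line 12: ['line', 'dog'] (min_width=8, slack=4)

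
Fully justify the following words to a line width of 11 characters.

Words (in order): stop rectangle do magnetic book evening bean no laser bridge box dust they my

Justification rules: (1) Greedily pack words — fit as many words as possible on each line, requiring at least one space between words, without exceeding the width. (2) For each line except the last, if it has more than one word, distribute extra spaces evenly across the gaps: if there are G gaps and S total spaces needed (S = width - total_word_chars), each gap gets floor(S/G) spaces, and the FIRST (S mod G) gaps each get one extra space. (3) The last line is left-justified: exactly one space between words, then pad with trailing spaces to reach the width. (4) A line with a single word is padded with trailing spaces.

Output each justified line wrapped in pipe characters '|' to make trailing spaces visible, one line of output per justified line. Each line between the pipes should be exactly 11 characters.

Line 1: ['stop'] (min_width=4, slack=7)
Line 2: ['rectangle'] (min_width=9, slack=2)
Line 3: ['do', 'magnetic'] (min_width=11, slack=0)
Line 4: ['book'] (min_width=4, slack=7)
Line 5: ['evening'] (min_width=7, slack=4)
Line 6: ['bean', 'no'] (min_width=7, slack=4)
Line 7: ['laser'] (min_width=5, slack=6)
Line 8: ['bridge', 'box'] (min_width=10, slack=1)
Line 9: ['dust', 'they'] (min_width=9, slack=2)
Line 10: ['my'] (min_width=2, slack=9)

Answer: |stop       |
|rectangle  |
|do magnetic|
|book       |
|evening    |
|bean     no|
|laser      |
|bridge  box|
|dust   they|
|my         |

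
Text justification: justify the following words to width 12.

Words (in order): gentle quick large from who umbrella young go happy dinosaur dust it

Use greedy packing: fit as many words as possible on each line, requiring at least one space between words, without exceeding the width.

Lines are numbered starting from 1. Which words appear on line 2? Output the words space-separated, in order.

Line 1: ['gentle', 'quick'] (min_width=12, slack=0)
Line 2: ['large', 'from'] (min_width=10, slack=2)
Line 3: ['who', 'umbrella'] (min_width=12, slack=0)
Line 4: ['young', 'go'] (min_width=8, slack=4)
Line 5: ['happy'] (min_width=5, slack=7)
Line 6: ['dinosaur'] (min_width=8, slack=4)
Line 7: ['dust', 'it'] (min_width=7, slack=5)

Answer: large from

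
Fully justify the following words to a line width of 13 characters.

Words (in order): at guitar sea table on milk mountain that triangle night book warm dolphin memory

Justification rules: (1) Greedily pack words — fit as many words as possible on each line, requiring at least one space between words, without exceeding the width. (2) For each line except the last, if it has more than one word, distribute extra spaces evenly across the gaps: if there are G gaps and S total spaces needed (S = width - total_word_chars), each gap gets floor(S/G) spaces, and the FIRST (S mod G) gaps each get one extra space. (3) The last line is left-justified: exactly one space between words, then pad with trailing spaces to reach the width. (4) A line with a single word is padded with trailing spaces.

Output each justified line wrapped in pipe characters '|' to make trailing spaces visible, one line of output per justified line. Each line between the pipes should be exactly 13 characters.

Line 1: ['at', 'guitar', 'sea'] (min_width=13, slack=0)
Line 2: ['table', 'on', 'milk'] (min_width=13, slack=0)
Line 3: ['mountain', 'that'] (min_width=13, slack=0)
Line 4: ['triangle'] (min_width=8, slack=5)
Line 5: ['night', 'book'] (min_width=10, slack=3)
Line 6: ['warm', 'dolphin'] (min_width=12, slack=1)
Line 7: ['memory'] (min_width=6, slack=7)

Answer: |at guitar sea|
|table on milk|
|mountain that|
|triangle     |
|night    book|
|warm  dolphin|
|memory       |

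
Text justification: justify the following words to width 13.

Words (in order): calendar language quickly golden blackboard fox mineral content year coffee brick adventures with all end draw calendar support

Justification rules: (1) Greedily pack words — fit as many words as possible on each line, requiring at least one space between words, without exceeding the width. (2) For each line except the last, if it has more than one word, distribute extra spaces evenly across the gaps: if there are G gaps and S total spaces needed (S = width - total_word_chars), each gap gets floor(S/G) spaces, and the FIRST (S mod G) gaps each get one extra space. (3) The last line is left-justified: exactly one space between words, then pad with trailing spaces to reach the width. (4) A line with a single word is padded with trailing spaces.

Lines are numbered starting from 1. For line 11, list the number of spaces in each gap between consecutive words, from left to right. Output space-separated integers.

Answer: 1

Derivation:
Line 1: ['calendar'] (min_width=8, slack=5)
Line 2: ['language'] (min_width=8, slack=5)
Line 3: ['quickly'] (min_width=7, slack=6)
Line 4: ['golden'] (min_width=6, slack=7)
Line 5: ['blackboard'] (min_width=10, slack=3)
Line 6: ['fox', 'mineral'] (min_width=11, slack=2)
Line 7: ['content', 'year'] (min_width=12, slack=1)
Line 8: ['coffee', 'brick'] (min_width=12, slack=1)
Line 9: ['adventures'] (min_width=10, slack=3)
Line 10: ['with', 'all', 'end'] (min_width=12, slack=1)
Line 11: ['draw', 'calendar'] (min_width=13, slack=0)
Line 12: ['support'] (min_width=7, slack=6)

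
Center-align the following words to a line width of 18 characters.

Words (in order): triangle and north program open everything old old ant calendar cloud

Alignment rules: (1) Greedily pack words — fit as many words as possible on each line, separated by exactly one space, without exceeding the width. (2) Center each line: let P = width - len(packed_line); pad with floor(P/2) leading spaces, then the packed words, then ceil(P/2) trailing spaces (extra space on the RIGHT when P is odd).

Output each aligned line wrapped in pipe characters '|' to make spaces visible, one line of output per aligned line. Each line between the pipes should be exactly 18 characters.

Line 1: ['triangle', 'and', 'north'] (min_width=18, slack=0)
Line 2: ['program', 'open'] (min_width=12, slack=6)
Line 3: ['everything', 'old', 'old'] (min_width=18, slack=0)
Line 4: ['ant', 'calendar', 'cloud'] (min_width=18, slack=0)

Answer: |triangle and north|
|   program open   |
|everything old old|
|ant calendar cloud|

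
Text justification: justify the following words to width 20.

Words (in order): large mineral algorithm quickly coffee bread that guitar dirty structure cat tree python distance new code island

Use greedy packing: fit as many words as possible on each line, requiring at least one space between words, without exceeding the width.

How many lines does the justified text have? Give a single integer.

Line 1: ['large', 'mineral'] (min_width=13, slack=7)
Line 2: ['algorithm', 'quickly'] (min_width=17, slack=3)
Line 3: ['coffee', 'bread', 'that'] (min_width=17, slack=3)
Line 4: ['guitar', 'dirty'] (min_width=12, slack=8)
Line 5: ['structure', 'cat', 'tree'] (min_width=18, slack=2)
Line 6: ['python', 'distance', 'new'] (min_width=19, slack=1)
Line 7: ['code', 'island'] (min_width=11, slack=9)
Total lines: 7

Answer: 7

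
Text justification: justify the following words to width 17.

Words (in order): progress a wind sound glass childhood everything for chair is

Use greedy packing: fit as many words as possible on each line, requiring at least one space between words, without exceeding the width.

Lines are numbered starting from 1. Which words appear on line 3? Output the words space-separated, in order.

Line 1: ['progress', 'a', 'wind'] (min_width=15, slack=2)
Line 2: ['sound', 'glass'] (min_width=11, slack=6)
Line 3: ['childhood'] (min_width=9, slack=8)
Line 4: ['everything', 'for'] (min_width=14, slack=3)
Line 5: ['chair', 'is'] (min_width=8, slack=9)

Answer: childhood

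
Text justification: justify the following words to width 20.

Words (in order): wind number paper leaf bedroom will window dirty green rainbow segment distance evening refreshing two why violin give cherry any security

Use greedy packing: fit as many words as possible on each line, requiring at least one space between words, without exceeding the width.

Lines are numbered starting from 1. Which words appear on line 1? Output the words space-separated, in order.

Line 1: ['wind', 'number', 'paper'] (min_width=17, slack=3)
Line 2: ['leaf', 'bedroom', 'will'] (min_width=17, slack=3)
Line 3: ['window', 'dirty', 'green'] (min_width=18, slack=2)
Line 4: ['rainbow', 'segment'] (min_width=15, slack=5)
Line 5: ['distance', 'evening'] (min_width=16, slack=4)
Line 6: ['refreshing', 'two', 'why'] (min_width=18, slack=2)
Line 7: ['violin', 'give', 'cherry'] (min_width=18, slack=2)
Line 8: ['any', 'security'] (min_width=12, slack=8)

Answer: wind number paper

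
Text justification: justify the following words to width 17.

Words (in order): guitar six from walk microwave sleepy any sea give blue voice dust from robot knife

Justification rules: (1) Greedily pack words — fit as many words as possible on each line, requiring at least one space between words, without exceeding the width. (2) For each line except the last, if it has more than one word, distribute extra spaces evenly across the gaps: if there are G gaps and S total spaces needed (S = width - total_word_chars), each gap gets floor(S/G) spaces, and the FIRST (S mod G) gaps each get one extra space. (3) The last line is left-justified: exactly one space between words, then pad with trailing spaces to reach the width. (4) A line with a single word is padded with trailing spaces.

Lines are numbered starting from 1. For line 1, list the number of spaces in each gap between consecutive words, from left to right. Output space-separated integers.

Answer: 2 2

Derivation:
Line 1: ['guitar', 'six', 'from'] (min_width=15, slack=2)
Line 2: ['walk', 'microwave'] (min_width=14, slack=3)
Line 3: ['sleepy', 'any', 'sea'] (min_width=14, slack=3)
Line 4: ['give', 'blue', 'voice'] (min_width=15, slack=2)
Line 5: ['dust', 'from', 'robot'] (min_width=15, slack=2)
Line 6: ['knife'] (min_width=5, slack=12)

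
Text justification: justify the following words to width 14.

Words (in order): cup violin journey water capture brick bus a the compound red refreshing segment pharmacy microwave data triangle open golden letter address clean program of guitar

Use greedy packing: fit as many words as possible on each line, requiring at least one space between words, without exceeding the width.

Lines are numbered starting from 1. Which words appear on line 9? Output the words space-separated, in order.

Line 1: ['cup', 'violin'] (min_width=10, slack=4)
Line 2: ['journey', 'water'] (min_width=13, slack=1)
Line 3: ['capture', 'brick'] (min_width=13, slack=1)
Line 4: ['bus', 'a', 'the'] (min_width=9, slack=5)
Line 5: ['compound', 'red'] (min_width=12, slack=2)
Line 6: ['refreshing'] (min_width=10, slack=4)
Line 7: ['segment'] (min_width=7, slack=7)
Line 8: ['pharmacy'] (min_width=8, slack=6)
Line 9: ['microwave', 'data'] (min_width=14, slack=0)
Line 10: ['triangle', 'open'] (min_width=13, slack=1)
Line 11: ['golden', 'letter'] (min_width=13, slack=1)
Line 12: ['address', 'clean'] (min_width=13, slack=1)
Line 13: ['program', 'of'] (min_width=10, slack=4)
Line 14: ['guitar'] (min_width=6, slack=8)

Answer: microwave data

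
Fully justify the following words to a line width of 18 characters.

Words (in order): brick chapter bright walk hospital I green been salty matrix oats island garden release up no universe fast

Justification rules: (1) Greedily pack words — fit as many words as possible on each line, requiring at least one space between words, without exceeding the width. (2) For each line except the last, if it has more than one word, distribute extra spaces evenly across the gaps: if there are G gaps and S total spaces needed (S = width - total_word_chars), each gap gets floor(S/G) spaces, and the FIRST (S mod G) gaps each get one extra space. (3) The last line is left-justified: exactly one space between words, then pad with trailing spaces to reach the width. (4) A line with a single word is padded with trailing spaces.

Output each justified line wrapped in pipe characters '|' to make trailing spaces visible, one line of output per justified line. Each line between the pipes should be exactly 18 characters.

Line 1: ['brick', 'chapter'] (min_width=13, slack=5)
Line 2: ['bright', 'walk'] (min_width=11, slack=7)
Line 3: ['hospital', 'I', 'green'] (min_width=16, slack=2)
Line 4: ['been', 'salty', 'matrix'] (min_width=17, slack=1)
Line 5: ['oats', 'island', 'garden'] (min_width=18, slack=0)
Line 6: ['release', 'up', 'no'] (min_width=13, slack=5)
Line 7: ['universe', 'fast'] (min_width=13, slack=5)

Answer: |brick      chapter|
|bright        walk|
|hospital  I  green|
|been  salty matrix|
|oats island garden|
|release    up   no|
|universe fast     |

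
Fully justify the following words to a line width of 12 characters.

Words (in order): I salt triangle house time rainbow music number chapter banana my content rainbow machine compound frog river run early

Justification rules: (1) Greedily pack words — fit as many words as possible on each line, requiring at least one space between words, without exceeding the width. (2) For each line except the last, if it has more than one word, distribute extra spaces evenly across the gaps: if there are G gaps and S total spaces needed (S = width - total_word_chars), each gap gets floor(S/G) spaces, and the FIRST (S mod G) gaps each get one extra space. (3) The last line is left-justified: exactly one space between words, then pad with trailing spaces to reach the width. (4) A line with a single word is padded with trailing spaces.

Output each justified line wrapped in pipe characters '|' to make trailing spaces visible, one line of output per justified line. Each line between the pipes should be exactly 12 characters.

Answer: |I       salt|
|triangle    |
|house   time|
|rainbow     |
|music number|
|chapter     |
|banana    my|
|content     |
|rainbow     |
|machine     |
|compound    |
|frog   river|
|run early   |

Derivation:
Line 1: ['I', 'salt'] (min_width=6, slack=6)
Line 2: ['triangle'] (min_width=8, slack=4)
Line 3: ['house', 'time'] (min_width=10, slack=2)
Line 4: ['rainbow'] (min_width=7, slack=5)
Line 5: ['music', 'number'] (min_width=12, slack=0)
Line 6: ['chapter'] (min_width=7, slack=5)
Line 7: ['banana', 'my'] (min_width=9, slack=3)
Line 8: ['content'] (min_width=7, slack=5)
Line 9: ['rainbow'] (min_width=7, slack=5)
Line 10: ['machine'] (min_width=7, slack=5)
Line 11: ['compound'] (min_width=8, slack=4)
Line 12: ['frog', 'river'] (min_width=10, slack=2)
Line 13: ['run', 'early'] (min_width=9, slack=3)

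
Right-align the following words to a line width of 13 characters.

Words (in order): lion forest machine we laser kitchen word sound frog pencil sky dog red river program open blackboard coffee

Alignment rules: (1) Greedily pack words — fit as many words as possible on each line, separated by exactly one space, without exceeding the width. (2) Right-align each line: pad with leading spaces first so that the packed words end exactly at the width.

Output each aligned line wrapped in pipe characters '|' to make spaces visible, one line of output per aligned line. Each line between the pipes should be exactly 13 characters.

Line 1: ['lion', 'forest'] (min_width=11, slack=2)
Line 2: ['machine', 'we'] (min_width=10, slack=3)
Line 3: ['laser', 'kitchen'] (min_width=13, slack=0)
Line 4: ['word', 'sound'] (min_width=10, slack=3)
Line 5: ['frog', 'pencil'] (min_width=11, slack=2)
Line 6: ['sky', 'dog', 'red'] (min_width=11, slack=2)
Line 7: ['river', 'program'] (min_width=13, slack=0)
Line 8: ['open'] (min_width=4, slack=9)
Line 9: ['blackboard'] (min_width=10, slack=3)
Line 10: ['coffee'] (min_width=6, slack=7)

Answer: |  lion forest|
|   machine we|
|laser kitchen|
|   word sound|
|  frog pencil|
|  sky dog red|
|river program|
|         open|
|   blackboard|
|       coffee|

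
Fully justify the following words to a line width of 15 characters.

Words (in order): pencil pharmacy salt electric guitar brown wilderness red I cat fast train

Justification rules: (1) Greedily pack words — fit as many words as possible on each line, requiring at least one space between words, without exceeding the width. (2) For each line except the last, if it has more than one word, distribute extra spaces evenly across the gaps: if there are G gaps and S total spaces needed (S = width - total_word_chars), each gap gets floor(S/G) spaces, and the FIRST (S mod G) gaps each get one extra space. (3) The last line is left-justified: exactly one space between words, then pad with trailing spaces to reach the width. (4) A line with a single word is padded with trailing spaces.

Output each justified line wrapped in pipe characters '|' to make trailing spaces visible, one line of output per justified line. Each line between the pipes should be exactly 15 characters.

Answer: |pencil pharmacy|
|salt   electric|
|guitar    brown|
|wilderness  red|
|I    cat   fast|
|train          |

Derivation:
Line 1: ['pencil', 'pharmacy'] (min_width=15, slack=0)
Line 2: ['salt', 'electric'] (min_width=13, slack=2)
Line 3: ['guitar', 'brown'] (min_width=12, slack=3)
Line 4: ['wilderness', 'red'] (min_width=14, slack=1)
Line 5: ['I', 'cat', 'fast'] (min_width=10, slack=5)
Line 6: ['train'] (min_width=5, slack=10)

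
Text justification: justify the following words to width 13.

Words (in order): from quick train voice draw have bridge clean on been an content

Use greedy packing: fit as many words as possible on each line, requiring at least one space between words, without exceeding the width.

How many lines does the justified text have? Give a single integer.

Answer: 6

Derivation:
Line 1: ['from', 'quick'] (min_width=10, slack=3)
Line 2: ['train', 'voice'] (min_width=11, slack=2)
Line 3: ['draw', 'have'] (min_width=9, slack=4)
Line 4: ['bridge', 'clean'] (min_width=12, slack=1)
Line 5: ['on', 'been', 'an'] (min_width=10, slack=3)
Line 6: ['content'] (min_width=7, slack=6)
Total lines: 6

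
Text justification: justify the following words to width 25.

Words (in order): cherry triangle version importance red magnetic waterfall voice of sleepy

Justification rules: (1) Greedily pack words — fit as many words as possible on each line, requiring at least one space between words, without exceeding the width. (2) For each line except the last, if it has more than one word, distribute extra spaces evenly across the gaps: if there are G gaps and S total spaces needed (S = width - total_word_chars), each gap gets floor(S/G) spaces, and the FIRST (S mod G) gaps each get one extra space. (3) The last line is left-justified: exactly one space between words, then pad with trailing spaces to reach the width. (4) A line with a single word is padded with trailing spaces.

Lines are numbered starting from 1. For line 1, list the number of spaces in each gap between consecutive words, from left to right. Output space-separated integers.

Line 1: ['cherry', 'triangle', 'version'] (min_width=23, slack=2)
Line 2: ['importance', 'red', 'magnetic'] (min_width=23, slack=2)
Line 3: ['waterfall', 'voice', 'of', 'sleepy'] (min_width=25, slack=0)

Answer: 2 2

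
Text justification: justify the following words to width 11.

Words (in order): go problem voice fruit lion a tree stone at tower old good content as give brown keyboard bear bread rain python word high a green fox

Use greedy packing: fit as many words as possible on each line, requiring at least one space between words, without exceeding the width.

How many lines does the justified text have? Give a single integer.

Answer: 13

Derivation:
Line 1: ['go', 'problem'] (min_width=10, slack=1)
Line 2: ['voice', 'fruit'] (min_width=11, slack=0)
Line 3: ['lion', 'a', 'tree'] (min_width=11, slack=0)
Line 4: ['stone', 'at'] (min_width=8, slack=3)
Line 5: ['tower', 'old'] (min_width=9, slack=2)
Line 6: ['good'] (min_width=4, slack=7)
Line 7: ['content', 'as'] (min_width=10, slack=1)
Line 8: ['give', 'brown'] (min_width=10, slack=1)
Line 9: ['keyboard'] (min_width=8, slack=3)
Line 10: ['bear', 'bread'] (min_width=10, slack=1)
Line 11: ['rain', 'python'] (min_width=11, slack=0)
Line 12: ['word', 'high', 'a'] (min_width=11, slack=0)
Line 13: ['green', 'fox'] (min_width=9, slack=2)
Total lines: 13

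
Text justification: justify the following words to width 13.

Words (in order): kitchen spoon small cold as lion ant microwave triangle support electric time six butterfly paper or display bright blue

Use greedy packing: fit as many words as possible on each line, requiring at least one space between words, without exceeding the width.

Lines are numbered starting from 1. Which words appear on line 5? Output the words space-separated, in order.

Line 1: ['kitchen', 'spoon'] (min_width=13, slack=0)
Line 2: ['small', 'cold', 'as'] (min_width=13, slack=0)
Line 3: ['lion', 'ant'] (min_width=8, slack=5)
Line 4: ['microwave'] (min_width=9, slack=4)
Line 5: ['triangle'] (min_width=8, slack=5)
Line 6: ['support'] (min_width=7, slack=6)
Line 7: ['electric', 'time'] (min_width=13, slack=0)
Line 8: ['six', 'butterfly'] (min_width=13, slack=0)
Line 9: ['paper', 'or'] (min_width=8, slack=5)
Line 10: ['display'] (min_width=7, slack=6)
Line 11: ['bright', 'blue'] (min_width=11, slack=2)

Answer: triangle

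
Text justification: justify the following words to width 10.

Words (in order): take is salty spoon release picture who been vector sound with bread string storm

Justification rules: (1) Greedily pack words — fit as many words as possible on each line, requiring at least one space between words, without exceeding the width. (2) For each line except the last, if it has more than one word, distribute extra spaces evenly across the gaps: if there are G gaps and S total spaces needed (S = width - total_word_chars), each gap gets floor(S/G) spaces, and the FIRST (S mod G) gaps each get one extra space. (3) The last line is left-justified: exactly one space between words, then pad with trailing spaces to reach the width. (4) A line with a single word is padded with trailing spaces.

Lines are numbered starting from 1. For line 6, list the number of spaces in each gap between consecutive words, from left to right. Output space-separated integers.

Answer: 3

Derivation:
Line 1: ['take', 'is'] (min_width=7, slack=3)
Line 2: ['salty'] (min_width=5, slack=5)
Line 3: ['spoon'] (min_width=5, slack=5)
Line 4: ['release'] (min_width=7, slack=3)
Line 5: ['picture'] (min_width=7, slack=3)
Line 6: ['who', 'been'] (min_width=8, slack=2)
Line 7: ['vector'] (min_width=6, slack=4)
Line 8: ['sound', 'with'] (min_width=10, slack=0)
Line 9: ['bread'] (min_width=5, slack=5)
Line 10: ['string'] (min_width=6, slack=4)
Line 11: ['storm'] (min_width=5, slack=5)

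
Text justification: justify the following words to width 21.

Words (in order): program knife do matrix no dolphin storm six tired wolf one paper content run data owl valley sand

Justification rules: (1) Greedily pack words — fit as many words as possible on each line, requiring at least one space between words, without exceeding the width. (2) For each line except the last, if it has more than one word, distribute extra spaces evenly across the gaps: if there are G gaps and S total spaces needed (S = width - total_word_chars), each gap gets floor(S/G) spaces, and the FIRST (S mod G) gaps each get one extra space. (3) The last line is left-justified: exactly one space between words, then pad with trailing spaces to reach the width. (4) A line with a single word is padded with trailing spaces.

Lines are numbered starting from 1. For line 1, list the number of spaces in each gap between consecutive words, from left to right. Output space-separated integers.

Line 1: ['program', 'knife', 'do'] (min_width=16, slack=5)
Line 2: ['matrix', 'no', 'dolphin'] (min_width=17, slack=4)
Line 3: ['storm', 'six', 'tired', 'wolf'] (min_width=20, slack=1)
Line 4: ['one', 'paper', 'content', 'run'] (min_width=21, slack=0)
Line 5: ['data', 'owl', 'valley', 'sand'] (min_width=20, slack=1)

Answer: 4 3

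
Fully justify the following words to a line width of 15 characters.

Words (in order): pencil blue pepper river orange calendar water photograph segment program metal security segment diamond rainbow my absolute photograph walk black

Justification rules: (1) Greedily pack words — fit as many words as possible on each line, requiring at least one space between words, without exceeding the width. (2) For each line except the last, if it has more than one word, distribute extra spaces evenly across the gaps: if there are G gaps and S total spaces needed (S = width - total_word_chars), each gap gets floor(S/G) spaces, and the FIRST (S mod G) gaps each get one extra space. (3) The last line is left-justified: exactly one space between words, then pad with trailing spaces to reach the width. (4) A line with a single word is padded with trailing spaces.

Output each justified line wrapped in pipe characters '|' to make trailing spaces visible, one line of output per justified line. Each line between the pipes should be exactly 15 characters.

Answer: |pencil     blue|
|pepper    river|
|orange calendar|
|water          |
|photograph     |
|segment program|
|metal  security|
|segment diamond|
|rainbow      my|
|absolute       |
|photograph walk|
|black          |

Derivation:
Line 1: ['pencil', 'blue'] (min_width=11, slack=4)
Line 2: ['pepper', 'river'] (min_width=12, slack=3)
Line 3: ['orange', 'calendar'] (min_width=15, slack=0)
Line 4: ['water'] (min_width=5, slack=10)
Line 5: ['photograph'] (min_width=10, slack=5)
Line 6: ['segment', 'program'] (min_width=15, slack=0)
Line 7: ['metal', 'security'] (min_width=14, slack=1)
Line 8: ['segment', 'diamond'] (min_width=15, slack=0)
Line 9: ['rainbow', 'my'] (min_width=10, slack=5)
Line 10: ['absolute'] (min_width=8, slack=7)
Line 11: ['photograph', 'walk'] (min_width=15, slack=0)
Line 12: ['black'] (min_width=5, slack=10)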